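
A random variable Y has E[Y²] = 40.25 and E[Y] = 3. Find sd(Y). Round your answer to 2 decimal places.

V(Y) = 40.25 − (3)² = 31.25
sd(Y) = √31.25 ≈ 5.59

5.59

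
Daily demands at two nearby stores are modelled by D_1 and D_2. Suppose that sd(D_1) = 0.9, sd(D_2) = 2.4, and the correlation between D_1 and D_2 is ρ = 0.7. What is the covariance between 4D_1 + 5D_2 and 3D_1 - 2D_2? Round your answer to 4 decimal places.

-37.2960

var(D_1) = (0.9)² = 0.81;  var(D_2) = (2.4)² = 5.76
Cov(D_1,D_2) = ρ·sd(D_1)·sd(D_2) = 0.7·0.9·2.4 = 1.512
Cov(4D_1 + 5D_2, 3D_1 - 2D_2) = (4)(3)var(D_1) + (5)(-2)var(D_2) + [(4)(-2) + (5)(3)]Cov(D_1,D_2)
= 12·0.81 + -10·5.76 + 7·1.512 = -37.296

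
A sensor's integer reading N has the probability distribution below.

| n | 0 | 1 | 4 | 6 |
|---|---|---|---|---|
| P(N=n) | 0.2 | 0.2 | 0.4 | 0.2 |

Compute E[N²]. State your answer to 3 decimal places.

13.800

E[N²] = (0)²(0.2) + (1)²(0.2) + (4)²(0.4) + (6)²(0.2) = 13.8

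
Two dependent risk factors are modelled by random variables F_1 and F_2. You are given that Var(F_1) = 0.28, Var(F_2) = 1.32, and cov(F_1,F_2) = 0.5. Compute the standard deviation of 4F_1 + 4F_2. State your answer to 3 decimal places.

6.450

Var(4F_1 + 4F_2) = (4)²·Var(F_1) + (4)²·Var(F_2) + 2·(4)·(4)·cov(F_1,F_2)
= 16·0.28 + 16·1.32 + 32·0.5 = 41.6
sd(4F_1 + 4F_2) = √41.6 ≈ 6.450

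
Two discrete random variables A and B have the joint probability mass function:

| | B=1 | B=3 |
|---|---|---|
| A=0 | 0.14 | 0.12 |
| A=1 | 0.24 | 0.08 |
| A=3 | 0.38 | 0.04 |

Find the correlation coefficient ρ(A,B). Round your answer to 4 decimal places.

E[A] = 1.58,  E[B] = 1.48
E[AB] = 1.98
Cov(A,B) = E[AB] − E[A]E[B] = 1.98 − (1.58)(1.48) = -0.3584
V(A) = 1.6036,  V(B) = 0.7296
ρ = -0.3584 / √(1.6036·0.7296) ≈ -0.3313

-0.3313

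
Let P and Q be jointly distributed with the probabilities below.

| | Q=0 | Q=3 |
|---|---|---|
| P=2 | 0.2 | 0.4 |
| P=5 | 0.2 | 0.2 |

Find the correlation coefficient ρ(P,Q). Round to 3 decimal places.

E[P] = 3.2,  E[Q] = 1.8
E[PQ] = 5.4
Cov(P,Q) = E[PQ] − E[P]E[Q] = 5.4 − (3.2)(1.8) = -0.36
Var(P) = 2.16,  Var(Q) = 2.16
ρ = -0.36 / √(2.16·2.16) ≈ -0.167

-0.167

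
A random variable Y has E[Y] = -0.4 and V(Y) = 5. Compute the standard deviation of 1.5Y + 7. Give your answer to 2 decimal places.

3.35

V(1.5Y + 7) = (1.5)²·5 = 11.25
SD(1.5Y + 7) = √11.25 ≈ 3.35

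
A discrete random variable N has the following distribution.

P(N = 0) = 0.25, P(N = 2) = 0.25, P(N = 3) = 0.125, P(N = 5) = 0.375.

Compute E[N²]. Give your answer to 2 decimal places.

E[N²] = (0)²(0.25) + (2)²(0.25) + (3)²(0.125) + (5)²(0.375) = 11.5

11.50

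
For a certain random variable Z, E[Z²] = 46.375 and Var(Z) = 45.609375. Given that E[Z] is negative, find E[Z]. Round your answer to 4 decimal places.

-0.8750

(E[Z])² = E[Z²] − Var(Z) = 46.375 − 45.609375 = 0.765625
E[Z] = −√0.765625 = -0.875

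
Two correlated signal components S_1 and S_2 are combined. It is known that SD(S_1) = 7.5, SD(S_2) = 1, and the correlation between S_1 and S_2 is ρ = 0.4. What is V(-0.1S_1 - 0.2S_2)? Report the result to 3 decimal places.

V(S_1) = (7.5)² = 56.25;  V(S_2) = (1)² = 1
Cov(S_1,S_2) = ρ·SD(S_1)·SD(S_2) = 0.4·7.5·1 = 3
V(-0.1S_1 - 0.2S_2) = (-0.1)²·V(S_1) + (-0.2)²·V(S_2) + 2·(-0.1)·(-0.2)·Cov(S_1,S_2)
= 0.01·56.25 + 0.04·1 + 0.04·3 = 0.7225

0.723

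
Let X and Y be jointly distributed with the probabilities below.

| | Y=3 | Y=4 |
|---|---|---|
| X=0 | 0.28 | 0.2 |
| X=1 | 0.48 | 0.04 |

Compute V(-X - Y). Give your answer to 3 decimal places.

0.262

E[X] = 0.52,  E[Y] = 3.24,  E[XY] = 1.6
V(X) = 0.52 − (0.52)² = 0.2496;  V(Y) = 10.68 − (3.24)² = 0.1824
Cov(X,Y) = 1.6 − (0.52)(3.24) = -0.0848
V(-X - Y) = (-1)²·0.2496 + (-1)²·0.1824 + 2·(-1)·(-1)·-0.0848 = 0.2624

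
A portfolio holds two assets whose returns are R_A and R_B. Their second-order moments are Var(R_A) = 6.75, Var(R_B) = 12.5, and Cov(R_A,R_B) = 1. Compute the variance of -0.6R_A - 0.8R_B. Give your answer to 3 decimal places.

11.390

Var(-0.6R_A - 0.8R_B) = (-0.6)²·Var(R_A) + (-0.8)²·Var(R_B) + 2·(-0.6)·(-0.8)·Cov(R_A,R_B)
= 0.36·6.75 + 0.64·12.5 + 0.96·1 = 11.39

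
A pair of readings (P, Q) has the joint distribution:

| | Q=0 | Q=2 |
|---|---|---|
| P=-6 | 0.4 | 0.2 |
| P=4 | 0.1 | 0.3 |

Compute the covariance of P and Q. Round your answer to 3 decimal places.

2.000

E[P] = -2,  E[Q] = 1
E[PQ] = 0
Cov(P,Q) = E[PQ] − E[P]E[Q] = 0 − (-2)(1) = 2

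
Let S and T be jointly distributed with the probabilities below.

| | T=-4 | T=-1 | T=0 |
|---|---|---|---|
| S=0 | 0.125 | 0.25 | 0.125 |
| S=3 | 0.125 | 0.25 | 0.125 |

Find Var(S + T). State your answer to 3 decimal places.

E[S] = 1.5,  E[T] = -1.5,  E[ST] = -2.25
Var(S) = 4.5 − (1.5)² = 2.25;  Var(T) = 4.5 − (-1.5)² = 2.25
cov(S,T) = -2.25 − (1.5)(-1.5) = 0
Var(S + T) = (1)²·2.25 + (1)²·2.25 + 2·(1)·(1)·0 = 4.5

4.500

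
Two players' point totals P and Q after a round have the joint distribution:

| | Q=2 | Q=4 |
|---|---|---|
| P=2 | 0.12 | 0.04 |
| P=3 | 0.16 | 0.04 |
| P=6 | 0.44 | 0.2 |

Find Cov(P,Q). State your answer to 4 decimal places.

0.1344

E[P] = 4.76,  E[Q] = 2.56
E[PQ] = 12.32
Cov(P,Q) = E[PQ] − E[P]E[Q] = 12.32 − (4.76)(2.56) = 0.1344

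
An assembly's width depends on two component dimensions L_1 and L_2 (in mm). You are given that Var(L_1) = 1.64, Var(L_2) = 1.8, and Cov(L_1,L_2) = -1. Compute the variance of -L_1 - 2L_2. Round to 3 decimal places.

Var(-L_1 - 2L_2) = (-1)²·Var(L_1) + (-2)²·Var(L_2) + 2·(-1)·(-2)·Cov(L_1,L_2)
= 1·1.64 + 4·1.8 + 4·-1 = 4.84

4.840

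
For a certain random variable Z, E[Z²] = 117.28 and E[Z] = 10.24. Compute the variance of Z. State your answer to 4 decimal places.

var(Z) = 117.28 − (10.24)² = 12.4224

12.4224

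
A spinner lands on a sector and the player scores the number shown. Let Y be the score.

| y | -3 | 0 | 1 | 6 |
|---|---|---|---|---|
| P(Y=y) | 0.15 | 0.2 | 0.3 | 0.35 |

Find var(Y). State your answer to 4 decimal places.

10.4475

E[Y] = (-3)(0.15) + (0)(0.2) + (1)(0.3) + (6)(0.35) = 1.95
E[Y²] = (-3)²(0.15) + (0)²(0.2) + (1)²(0.3) + (6)²(0.35) = 14.25
var(Y) = E[Y²] − (E[Y])² = 14.25 − (1.95)² = 10.4475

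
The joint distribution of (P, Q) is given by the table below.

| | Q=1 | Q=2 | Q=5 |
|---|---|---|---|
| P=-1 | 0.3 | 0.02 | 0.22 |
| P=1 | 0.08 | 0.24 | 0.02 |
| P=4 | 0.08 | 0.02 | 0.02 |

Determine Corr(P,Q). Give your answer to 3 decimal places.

-0.203

E[P] = 0.28,  E[Q] = 2.32
E[PQ] = 0.1
Cov(P,Q) = E[PQ] − E[P]E[Q] = 0.1 − (0.28)(2.32) = -0.5496
Var(P) = 2.7216,  Var(Q) = 2.6976
ρ = -0.5496 / √(2.7216·2.6976) ≈ -0.203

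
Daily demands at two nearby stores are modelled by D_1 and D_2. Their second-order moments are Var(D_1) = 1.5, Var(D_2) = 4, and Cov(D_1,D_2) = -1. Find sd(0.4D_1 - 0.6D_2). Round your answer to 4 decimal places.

Var(0.4D_1 - 0.6D_2) = (0.4)²·Var(D_1) + (-0.6)²·Var(D_2) + 2·(0.4)·(-0.6)·Cov(D_1,D_2)
= 0.16·1.5 + 0.36·4 + -0.48·-1 = 2.16
sd(0.4D_1 - 0.6D_2) = √2.16 ≈ 1.4697

1.4697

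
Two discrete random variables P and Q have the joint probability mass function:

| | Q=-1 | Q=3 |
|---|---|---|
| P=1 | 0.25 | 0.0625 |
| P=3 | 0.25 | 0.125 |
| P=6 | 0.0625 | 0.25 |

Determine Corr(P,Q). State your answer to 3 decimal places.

E[P] = 3.3125,  E[Q] = 0.75
E[PQ] = 4.4375
Cov(P,Q) = E[PQ] − E[P]E[Q] = 4.4375 − (3.3125)(0.75) = 1.953125
var(P) = 3.96484375,  var(Q) = 3.9375
ρ = 1.953125 / √(3.96484375·3.9375) ≈ 0.494

0.494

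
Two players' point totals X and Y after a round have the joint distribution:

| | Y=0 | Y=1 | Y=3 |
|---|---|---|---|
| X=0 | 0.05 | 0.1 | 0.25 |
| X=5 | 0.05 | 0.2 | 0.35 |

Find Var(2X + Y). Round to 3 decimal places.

E[X] = 3,  E[Y] = 2.1,  E[XY] = 6.25
Var(X) = 15 − (3)² = 6;  Var(Y) = 5.7 − (2.1)² = 1.29
Cov(X,Y) = 6.25 − (3)(2.1) = -0.05
Var(2X + Y) = (2)²·6 + (1)²·1.29 + 2·(2)·(1)·-0.05 = 25.09

25.090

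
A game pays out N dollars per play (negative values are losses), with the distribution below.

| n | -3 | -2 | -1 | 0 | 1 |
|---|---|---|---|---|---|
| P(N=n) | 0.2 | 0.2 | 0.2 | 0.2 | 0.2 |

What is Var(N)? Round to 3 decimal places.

E[N] = (-3)(0.2) + (-2)(0.2) + (-1)(0.2) + (0)(0.2) + (1)(0.2) = -1
E[N²] = (-3)²(0.2) + (-2)²(0.2) + (-1)²(0.2) + (0)²(0.2) + (1)²(0.2) = 3
Var(N) = E[N²] − (E[N])² = 3 − (-1)² = 2

2.000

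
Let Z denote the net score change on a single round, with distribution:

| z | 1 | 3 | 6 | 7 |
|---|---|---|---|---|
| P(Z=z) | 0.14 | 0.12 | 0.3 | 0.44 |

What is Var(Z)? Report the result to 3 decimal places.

4.636

E[Z] = (1)(0.14) + (3)(0.12) + (6)(0.3) + (7)(0.44) = 5.38
E[Z²] = (1)²(0.14) + (3)²(0.12) + (6)²(0.3) + (7)²(0.44) = 33.58
Var(Z) = E[Z²] − (E[Z])² = 33.58 − (5.38)² = 4.6356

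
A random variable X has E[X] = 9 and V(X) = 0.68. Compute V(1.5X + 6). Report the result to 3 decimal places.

V(1.5X + 6) = (1.5)²·V(X) = 2.25·0.68 = 1.53

1.530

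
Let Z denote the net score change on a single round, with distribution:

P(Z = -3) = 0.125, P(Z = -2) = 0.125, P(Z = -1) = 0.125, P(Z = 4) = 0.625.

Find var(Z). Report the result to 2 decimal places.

E[Z] = (-3)(0.125) + (-2)(0.125) + (-1)(0.125) + (4)(0.625) = 1.75
E[Z²] = (-3)²(0.125) + (-2)²(0.125) + (-1)²(0.125) + (4)²(0.625) = 11.75
var(Z) = E[Z²] − (E[Z])² = 11.75 − (1.75)² = 8.6875

8.69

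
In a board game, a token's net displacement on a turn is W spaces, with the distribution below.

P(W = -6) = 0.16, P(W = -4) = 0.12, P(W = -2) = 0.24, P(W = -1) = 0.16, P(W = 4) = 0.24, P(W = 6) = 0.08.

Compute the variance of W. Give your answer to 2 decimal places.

E[W] = (-6)(0.16) + (-4)(0.12) + (-2)(0.24) + (-1)(0.16) + (4)(0.24) + (6)(0.08) = -0.64
E[W²] = (-6)²(0.16) + (-4)²(0.12) + (-2)²(0.24) + (-1)²(0.16) + (4)²(0.24) + (6)²(0.08) = 15.52
Var(W) = E[W²] − (E[W])² = 15.52 − (-0.64)² = 15.1104

15.11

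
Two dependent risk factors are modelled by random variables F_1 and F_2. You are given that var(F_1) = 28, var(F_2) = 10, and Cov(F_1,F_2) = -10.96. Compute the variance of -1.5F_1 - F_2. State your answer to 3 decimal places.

40.120

var(-1.5F_1 - F_2) = (-1.5)²·var(F_1) + (-1)²·var(F_2) + 2·(-1.5)·(-1)·Cov(F_1,F_2)
= 2.25·28 + 1·10 + 3·-10.96 = 40.12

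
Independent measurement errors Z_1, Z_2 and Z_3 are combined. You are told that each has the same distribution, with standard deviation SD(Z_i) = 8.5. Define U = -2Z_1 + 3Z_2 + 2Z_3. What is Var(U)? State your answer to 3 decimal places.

1228.250

Var(Z_i) = (8.5)² = 72.25
By independence, Var(U) = (-2)²Var(Z_1) + (3)²Var(Z_2) + (2)²Var(Z_3)
= (-2)²·72.25 + (3)²·72.25 + (2)²·72.25 = 1228.25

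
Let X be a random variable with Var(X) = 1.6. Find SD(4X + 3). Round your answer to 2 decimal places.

5.06

Var(4X + 3) = (4)²·1.6 = 25.6
SD(4X + 3) = √25.6 ≈ 5.06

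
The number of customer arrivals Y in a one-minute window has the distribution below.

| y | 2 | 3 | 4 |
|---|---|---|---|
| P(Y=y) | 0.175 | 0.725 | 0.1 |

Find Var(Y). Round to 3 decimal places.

0.269

E[Y] = (2)(0.175) + (3)(0.725) + (4)(0.1) = 2.925
E[Y²] = (2)²(0.175) + (3)²(0.725) + (4)²(0.1) = 8.825
Var(Y) = E[Y²] − (E[Y])² = 8.825 − (2.925)² = 0.269375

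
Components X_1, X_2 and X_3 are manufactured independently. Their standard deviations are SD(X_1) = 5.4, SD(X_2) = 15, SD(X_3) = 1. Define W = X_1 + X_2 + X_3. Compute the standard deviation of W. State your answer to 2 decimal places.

var(X_1) = 29.16, var(X_2) = 225, var(X_3) = 1
By independence, var(W) = (1)²var(X_1) + (1)²var(X_2) + (1)²var(X_3)
= (1)²·29.16 + (1)²·225 + (1)²·1 = 255.16
SD(W) = √255.16 ≈ 15.97

15.97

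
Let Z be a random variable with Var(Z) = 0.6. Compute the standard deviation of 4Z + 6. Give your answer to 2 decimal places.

3.10

Var(4Z + 6) = (4)²·0.6 = 9.6
sd(4Z + 6) = √9.6 ≈ 3.10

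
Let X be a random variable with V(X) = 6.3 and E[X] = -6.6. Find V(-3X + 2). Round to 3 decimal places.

56.700

V(-3X + 2) = (-3)²·V(X) = 9·6.3 = 56.7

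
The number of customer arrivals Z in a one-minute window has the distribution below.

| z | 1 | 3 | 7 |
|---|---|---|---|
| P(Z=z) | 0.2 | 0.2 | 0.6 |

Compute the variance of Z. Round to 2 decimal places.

E[Z] = (1)(0.2) + (3)(0.2) + (7)(0.6) = 5
E[Z²] = (1)²(0.2) + (3)²(0.2) + (7)²(0.6) = 31.4
Var(Z) = E[Z²] − (E[Z])² = 31.4 − (5)² = 6.4

6.40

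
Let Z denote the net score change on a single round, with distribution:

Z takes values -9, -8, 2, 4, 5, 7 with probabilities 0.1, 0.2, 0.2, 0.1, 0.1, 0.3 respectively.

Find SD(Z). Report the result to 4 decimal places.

6.3000

E[Z] = (-9)(0.1) + (-8)(0.2) + (2)(0.2) + (4)(0.1) + (5)(0.1) + (7)(0.3) = 0.9
E[Z²] = (-9)²(0.1) + (-8)²(0.2) + (2)²(0.2) + (4)²(0.1) + (5)²(0.1) + (7)²(0.3) = 40.5
var(Z) = E[Z²] − (E[Z])² = 40.5 − (0.9)² = 39.69
SD(Z) = √39.69 ≈ 6.3000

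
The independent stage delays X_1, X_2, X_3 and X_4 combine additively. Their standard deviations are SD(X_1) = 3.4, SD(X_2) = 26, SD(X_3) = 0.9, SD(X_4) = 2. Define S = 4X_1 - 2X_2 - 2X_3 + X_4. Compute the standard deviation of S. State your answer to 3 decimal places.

53.816

V(X_1) = 11.56, V(X_2) = 676, V(X_3) = 0.81, V(X_4) = 4
By independence, V(S) = (4)²V(X_1) + (-2)²V(X_2) + (-2)²V(X_3) + (1)²V(X_4)
= (4)²·11.56 + (-2)²·676 + (-2)²·0.81 + (1)²·4 = 2896.2
SD(S) = √2896.2 ≈ 53.816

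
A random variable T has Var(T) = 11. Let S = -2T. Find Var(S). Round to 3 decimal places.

44.000

Var(-2T) = (-2)²·Var(T) = 4·11 = 44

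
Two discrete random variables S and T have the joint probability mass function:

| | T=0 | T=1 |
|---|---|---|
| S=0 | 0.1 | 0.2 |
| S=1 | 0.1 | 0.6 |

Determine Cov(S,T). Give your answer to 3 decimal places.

0.040

E[S] = 0.7,  E[T] = 0.8
E[ST] = 0.6
Cov(S,T) = E[ST] − E[S]E[T] = 0.6 − (0.7)(0.8) = 0.04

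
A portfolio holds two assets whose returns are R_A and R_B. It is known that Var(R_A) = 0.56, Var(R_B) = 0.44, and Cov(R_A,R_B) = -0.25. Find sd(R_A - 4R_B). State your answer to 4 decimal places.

3.0984

Var(R_A - 4R_B) = (1)²·Var(R_A) + (-4)²·Var(R_B) + 2·(1)·(-4)·Cov(R_A,R_B)
= 1·0.56 + 16·0.44 + -8·-0.25 = 9.6
sd(R_A - 4R_B) = √9.6 ≈ 3.0984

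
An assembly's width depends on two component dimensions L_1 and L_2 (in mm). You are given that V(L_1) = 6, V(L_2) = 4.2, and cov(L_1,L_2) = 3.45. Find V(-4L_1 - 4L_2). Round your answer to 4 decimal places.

V(-4L_1 - 4L_2) = (-4)²·V(L_1) + (-4)²·V(L_2) + 2·(-4)·(-4)·cov(L_1,L_2)
= 16·6 + 16·4.2 + 32·3.45 = 273.6

273.6000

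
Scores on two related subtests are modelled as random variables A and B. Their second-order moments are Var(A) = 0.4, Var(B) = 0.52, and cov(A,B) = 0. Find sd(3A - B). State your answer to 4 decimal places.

2.0298

Var(3A - B) = (3)²·Var(A) + (-1)²·Var(B) + 2·(3)·(-1)·cov(A,B)
= 9·0.4 + 1·0.52 + -6·0 = 4.12
sd(3A - B) = √4.12 ≈ 2.0298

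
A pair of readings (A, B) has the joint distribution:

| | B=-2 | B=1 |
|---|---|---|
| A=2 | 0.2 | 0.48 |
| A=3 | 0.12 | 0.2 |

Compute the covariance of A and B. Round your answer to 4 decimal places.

-0.0528

E[A] = 2.32,  E[B] = 0.04
E[AB] = 0.04
Cov(A,B) = E[AB] − E[A]E[B] = 0.04 − (2.32)(0.04) = -0.0528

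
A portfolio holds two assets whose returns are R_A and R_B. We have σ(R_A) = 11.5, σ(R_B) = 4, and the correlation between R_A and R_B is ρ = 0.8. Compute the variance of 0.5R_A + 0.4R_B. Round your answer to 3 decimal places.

50.343

Var(R_A) = (11.5)² = 132.25;  Var(R_B) = (4)² = 16
Cov(R_A,R_B) = ρ·σ(R_A)·σ(R_B) = 0.8·11.5·4 = 36.8
Var(0.5R_A + 0.4R_B) = (0.5)²·Var(R_A) + (0.4)²·Var(R_B) + 2·(0.5)·(0.4)·Cov(R_A,R_B)
= 0.25·132.25 + 0.16·16 + 0.4·36.8 = 50.3425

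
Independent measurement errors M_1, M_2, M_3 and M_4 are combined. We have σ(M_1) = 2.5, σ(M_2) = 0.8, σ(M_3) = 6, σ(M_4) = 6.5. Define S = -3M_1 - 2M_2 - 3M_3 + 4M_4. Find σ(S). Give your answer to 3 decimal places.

var(M_1) = 6.25, var(M_2) = 0.64, var(M_3) = 36, var(M_4) = 42.25
By independence, var(S) = (-3)²var(M_1) + (-2)²var(M_2) + (-3)²var(M_3) + (4)²var(M_4)
= (-3)²·6.25 + (-2)²·0.64 + (-3)²·36 + (4)²·42.25 = 1058.81
σ(S) = √1058.81 ≈ 32.539

32.539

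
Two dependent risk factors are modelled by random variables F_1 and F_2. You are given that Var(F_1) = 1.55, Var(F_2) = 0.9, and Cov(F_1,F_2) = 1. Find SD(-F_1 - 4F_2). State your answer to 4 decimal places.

Var(-F_1 - 4F_2) = (-1)²·Var(F_1) + (-4)²·Var(F_2) + 2·(-1)·(-4)·Cov(F_1,F_2)
= 1·1.55 + 16·0.9 + 8·1 = 23.95
SD(-F_1 - 4F_2) = √23.95 ≈ 4.8939

4.8939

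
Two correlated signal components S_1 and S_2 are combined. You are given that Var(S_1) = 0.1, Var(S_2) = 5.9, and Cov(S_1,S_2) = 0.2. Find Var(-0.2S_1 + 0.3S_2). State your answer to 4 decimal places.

Var(-0.2S_1 + 0.3S_2) = (-0.2)²·Var(S_1) + (0.3)²·Var(S_2) + 2·(-0.2)·(0.3)·Cov(S_1,S_2)
= 0.04·0.1 + 0.09·5.9 + -0.12·0.2 = 0.511

0.5110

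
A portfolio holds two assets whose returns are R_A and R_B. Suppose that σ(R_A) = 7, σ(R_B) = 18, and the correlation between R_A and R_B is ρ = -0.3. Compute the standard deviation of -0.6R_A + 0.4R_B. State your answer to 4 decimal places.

9.3608

Var(R_A) = (7)² = 49;  Var(R_B) = (18)² = 324
Cov(R_A,R_B) = ρ·σ(R_A)·σ(R_B) = -0.3·7·18 = -37.8
Var(-0.6R_A + 0.4R_B) = (-0.6)²·Var(R_A) + (0.4)²·Var(R_B) + 2·(-0.6)·(0.4)·Cov(R_A,R_B)
= 0.36·49 + 0.16·324 + -0.48·-37.8 = 87.624
σ(-0.6R_A + 0.4R_B) = √87.624 ≈ 9.3608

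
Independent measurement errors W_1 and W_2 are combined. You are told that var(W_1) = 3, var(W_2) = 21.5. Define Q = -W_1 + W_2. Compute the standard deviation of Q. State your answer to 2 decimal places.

4.95

By independence, var(Q) = (-1)²var(W_1) + (1)²var(W_2)
= (-1)²·3 + (1)²·21.5 = 24.5
SD(Q) = √24.5 ≈ 4.95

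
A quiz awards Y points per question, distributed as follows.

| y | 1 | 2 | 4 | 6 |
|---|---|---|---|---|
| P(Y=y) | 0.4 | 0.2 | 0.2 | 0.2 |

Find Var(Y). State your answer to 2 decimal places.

E[Y] = (1)(0.4) + (2)(0.2) + (4)(0.2) + (6)(0.2) = 2.8
E[Y²] = (1)²(0.4) + (2)²(0.2) + (4)²(0.2) + (6)²(0.2) = 11.6
Var(Y) = E[Y²] − (E[Y])² = 11.6 − (2.8)² = 3.76

3.76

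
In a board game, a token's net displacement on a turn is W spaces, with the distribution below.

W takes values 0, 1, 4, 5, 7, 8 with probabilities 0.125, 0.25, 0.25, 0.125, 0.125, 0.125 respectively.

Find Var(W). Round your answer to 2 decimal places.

E[W] = (0)(0.125) + (1)(0.25) + (4)(0.25) + (5)(0.125) + (7)(0.125) + (8)(0.125) = 3.75
E[W²] = (0)²(0.125) + (1)²(0.25) + (4)²(0.25) + (5)²(0.125) + (7)²(0.125) + (8)²(0.125) = 21.5
Var(W) = E[W²] − (E[W])² = 21.5 − (3.75)² = 7.4375

7.44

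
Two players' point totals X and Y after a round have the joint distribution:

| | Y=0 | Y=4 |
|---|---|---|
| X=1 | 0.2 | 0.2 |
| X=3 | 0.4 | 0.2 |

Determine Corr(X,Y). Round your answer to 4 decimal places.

-0.1667

E[X] = 2.2,  E[Y] = 1.6
E[XY] = 3.2
Cov(X,Y) = E[XY] − E[X]E[Y] = 3.2 − (2.2)(1.6) = -0.32
Var(X) = 0.96,  Var(Y) = 3.84
ρ = -0.32 / √(0.96·3.84) ≈ -0.1667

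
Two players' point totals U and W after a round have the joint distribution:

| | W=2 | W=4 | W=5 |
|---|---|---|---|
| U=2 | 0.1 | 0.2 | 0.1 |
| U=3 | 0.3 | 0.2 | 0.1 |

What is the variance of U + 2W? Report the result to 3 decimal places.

5.440

E[U] = 2.6,  E[W] = 3.4,  E[UW] = 8.7
Var(U) = 7 − (2.6)² = 0.24;  Var(W) = 13 − (3.4)² = 1.44
Cov(U,W) = 8.7 − (2.6)(3.4) = -0.14
Var(U + 2W) = (1)²·0.24 + (2)²·1.44 + 2·(1)·(2)·-0.14 = 5.44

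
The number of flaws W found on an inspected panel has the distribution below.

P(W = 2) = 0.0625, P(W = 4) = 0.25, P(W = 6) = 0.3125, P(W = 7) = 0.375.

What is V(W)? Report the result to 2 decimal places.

2.23

E[W] = (2)(0.0625) + (4)(0.25) + (6)(0.3125) + (7)(0.375) = 5.625
E[W²] = (2)²(0.0625) + (4)²(0.25) + (6)²(0.3125) + (7)²(0.375) = 33.875
V(W) = E[W²] − (E[W])² = 33.875 − (5.625)² = 2.234375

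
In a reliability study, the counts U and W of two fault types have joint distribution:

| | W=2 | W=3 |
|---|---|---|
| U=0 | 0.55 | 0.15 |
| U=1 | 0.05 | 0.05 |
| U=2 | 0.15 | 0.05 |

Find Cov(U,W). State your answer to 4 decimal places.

E[U] = 0.5,  E[W] = 2.25
E[UW] = 1.15
Cov(U,W) = E[UW] − E[U]E[W] = 1.15 − (0.5)(2.25) = 0.025

0.0250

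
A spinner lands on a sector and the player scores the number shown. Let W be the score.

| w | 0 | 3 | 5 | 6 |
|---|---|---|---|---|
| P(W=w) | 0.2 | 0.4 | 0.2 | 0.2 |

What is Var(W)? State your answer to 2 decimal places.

4.24

E[W] = (0)(0.2) + (3)(0.4) + (5)(0.2) + (6)(0.2) = 3.4
E[W²] = (0)²(0.2) + (3)²(0.4) + (5)²(0.2) + (6)²(0.2) = 15.8
Var(W) = E[W²] − (E[W])² = 15.8 − (3.4)² = 4.24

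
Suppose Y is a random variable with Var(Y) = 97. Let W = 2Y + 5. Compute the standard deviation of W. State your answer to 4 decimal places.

19.6977

Var(2Y + 5) = (2)²·97 = 388
SD(W) = √388 ≈ 19.6977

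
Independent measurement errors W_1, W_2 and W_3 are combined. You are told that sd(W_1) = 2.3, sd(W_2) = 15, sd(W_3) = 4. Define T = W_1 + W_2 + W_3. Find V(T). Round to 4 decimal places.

V(W_1) = 5.29, V(W_2) = 225, V(W_3) = 16
By independence, V(T) = (1)²V(W_1) + (1)²V(W_2) + (1)²V(W_3)
= (1)²·5.29 + (1)²·225 + (1)²·16 = 246.29

246.2900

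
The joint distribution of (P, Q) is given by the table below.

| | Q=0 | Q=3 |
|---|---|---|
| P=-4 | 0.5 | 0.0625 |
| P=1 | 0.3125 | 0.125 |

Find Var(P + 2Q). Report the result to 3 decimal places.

14.215

E[P] = -1.8125,  E[Q] = 0.5625,  E[PQ] = -0.375
Var(P) = 9.4375 − (-1.8125)² = 6.15234375;  Var(Q) = 1.6875 − (0.5625)² = 1.37109375
Cov(P,Q) = -0.375 − (-1.8125)(0.5625) = 0.64453125
Var(P + 2Q) = (1)²·6.15234375 + (2)²·1.37109375 + 2·(1)·(2)·0.64453125 = 14.21484375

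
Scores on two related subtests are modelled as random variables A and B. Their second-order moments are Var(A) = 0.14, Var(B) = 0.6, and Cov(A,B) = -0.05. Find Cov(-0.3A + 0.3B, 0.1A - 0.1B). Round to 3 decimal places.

-0.025

Cov(-0.3A + 0.3B, 0.1A - 0.1B) = (-0.3)(0.1)Var(A) + (0.3)(-0.1)Var(B) + [(-0.3)(-0.1) + (0.3)(0.1)]Cov(A,B)
= -0.03·0.14 + -0.03·0.6 + 0.06·-0.05 = -0.0252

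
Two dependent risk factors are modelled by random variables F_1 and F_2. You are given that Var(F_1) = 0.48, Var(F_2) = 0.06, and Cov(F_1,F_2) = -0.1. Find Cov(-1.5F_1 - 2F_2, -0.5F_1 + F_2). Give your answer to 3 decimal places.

Cov(-1.5F_1 - 2F_2, -0.5F_1 + F_2) = (-1.5)(-0.5)Var(F_1) + (-2)(1)Var(F_2) + [(-1.5)(1) + (-2)(-0.5)]Cov(F_1,F_2)
= 0.75·0.48 + -2·0.06 + -0.5·-0.1 = 0.29

0.290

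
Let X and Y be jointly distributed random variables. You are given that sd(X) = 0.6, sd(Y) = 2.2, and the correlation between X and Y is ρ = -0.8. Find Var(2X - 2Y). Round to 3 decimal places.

Var(X) = (0.6)² = 0.36;  Var(Y) = (2.2)² = 4.84
cov(X,Y) = ρ·sd(X)·sd(Y) = -0.8·0.6·2.2 = -1.056
Var(2X - 2Y) = (2)²·Var(X) + (-2)²·Var(Y) + 2·(2)·(-2)·cov(X,Y)
= 4·0.36 + 4·4.84 + -8·-1.056 = 29.248

29.248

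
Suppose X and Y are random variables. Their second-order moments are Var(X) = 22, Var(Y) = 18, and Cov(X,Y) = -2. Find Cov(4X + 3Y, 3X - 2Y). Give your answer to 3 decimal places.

Cov(4X + 3Y, 3X - 2Y) = (4)(3)Var(X) + (3)(-2)Var(Y) + [(4)(-2) + (3)(3)]Cov(X,Y)
= 12·22 + -6·18 + 1·-2 = 154

154.000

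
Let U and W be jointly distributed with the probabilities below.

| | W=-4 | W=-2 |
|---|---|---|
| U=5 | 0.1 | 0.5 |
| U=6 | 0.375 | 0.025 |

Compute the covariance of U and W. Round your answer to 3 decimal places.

-0.370

E[U] = 5.4,  E[W] = -2.95
E[UW] = -16.3
Cov(U,W) = E[UW] − E[U]E[W] = -16.3 − (5.4)(-2.95) = -0.37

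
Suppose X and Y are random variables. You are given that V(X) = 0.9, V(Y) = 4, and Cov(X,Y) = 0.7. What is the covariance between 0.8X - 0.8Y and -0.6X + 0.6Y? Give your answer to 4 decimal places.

Cov(0.8X - 0.8Y, -0.6X + 0.6Y) = (0.8)(-0.6)V(X) + (-0.8)(0.6)V(Y) + [(0.8)(0.6) + (-0.8)(-0.6)]Cov(X,Y)
= -0.48·0.9 + -0.48·4 + 0.96·0.7 = -1.68

-1.6800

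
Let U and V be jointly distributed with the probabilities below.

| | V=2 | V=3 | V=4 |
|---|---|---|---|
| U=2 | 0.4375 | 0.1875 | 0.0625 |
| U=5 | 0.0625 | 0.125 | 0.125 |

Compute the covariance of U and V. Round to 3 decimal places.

E[U] = 2.9375,  E[V] = 2.6875
E[UV] = 8.375
Cov(U,V) = E[UV] − E[U]E[V] = 8.375 − (2.9375)(2.6875) = 0.48046875

0.480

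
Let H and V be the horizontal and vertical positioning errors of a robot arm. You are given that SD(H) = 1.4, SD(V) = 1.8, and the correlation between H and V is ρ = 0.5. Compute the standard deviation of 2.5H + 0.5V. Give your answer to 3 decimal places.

4.026

var(H) = (1.4)² = 1.96;  var(V) = (1.8)² = 3.24
Cov(H,V) = ρ·SD(H)·SD(V) = 0.5·1.4·1.8 = 1.26
var(2.5H + 0.5V) = (2.5)²·var(H) + (0.5)²·var(V) + 2·(2.5)·(0.5)·Cov(H,V)
= 6.25·1.96 + 0.25·3.24 + 2.5·1.26 = 16.21
SD(2.5H + 0.5V) = √16.21 ≈ 4.026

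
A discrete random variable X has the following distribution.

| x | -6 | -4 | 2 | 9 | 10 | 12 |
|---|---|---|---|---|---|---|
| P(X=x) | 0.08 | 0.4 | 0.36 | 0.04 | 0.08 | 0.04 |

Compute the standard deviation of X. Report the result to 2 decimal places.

5.26

E[X] = (-6)(0.08) + (-4)(0.4) + (2)(0.36) + (9)(0.04) + (10)(0.08) + (12)(0.04) = 0.28
E[X²] = (-6)²(0.08) + (-4)²(0.4) + (2)²(0.36) + (9)²(0.04) + (10)²(0.08) + (12)²(0.04) = 27.72
var(X) = E[X²] − (E[X])² = 27.72 − (0.28)² = 27.6416
SD(X) = √27.6416 ≈ 5.26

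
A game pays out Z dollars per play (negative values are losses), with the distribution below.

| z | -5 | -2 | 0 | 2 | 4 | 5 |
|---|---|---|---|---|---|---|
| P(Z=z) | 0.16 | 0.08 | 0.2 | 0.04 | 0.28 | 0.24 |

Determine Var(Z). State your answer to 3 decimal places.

E[Z] = (-5)(0.16) + (-2)(0.08) + (0)(0.2) + (2)(0.04) + (4)(0.28) + (5)(0.24) = 1.44
E[Z²] = (-5)²(0.16) + (-2)²(0.08) + (0)²(0.2) + (2)²(0.04) + (4)²(0.28) + (5)²(0.24) = 14.96
Var(Z) = E[Z²] − (E[Z])² = 14.96 − (1.44)² = 12.8864

12.886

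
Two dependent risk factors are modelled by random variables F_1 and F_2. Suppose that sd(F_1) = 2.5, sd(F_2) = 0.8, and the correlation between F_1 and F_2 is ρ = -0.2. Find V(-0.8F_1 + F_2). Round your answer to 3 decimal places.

5.280

V(F_1) = (2.5)² = 6.25;  V(F_2) = (0.8)² = 0.64
cov(F_1,F_2) = ρ·sd(F_1)·sd(F_2) = -0.2·2.5·0.8 = -0.4
V(-0.8F_1 + F_2) = (-0.8)²·V(F_1) + (1)²·V(F_2) + 2·(-0.8)·(1)·cov(F_1,F_2)
= 0.64·6.25 + 1·0.64 + -1.6·-0.4 = 5.28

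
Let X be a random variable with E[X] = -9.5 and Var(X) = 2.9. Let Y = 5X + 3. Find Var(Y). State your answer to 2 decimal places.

72.50

Var(5X + 3) = (5)²·Var(X) = 25·2.9 = 72.5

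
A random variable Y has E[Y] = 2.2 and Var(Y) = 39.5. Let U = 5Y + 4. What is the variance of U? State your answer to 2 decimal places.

987.50

Var(5Y + 4) = (5)²·Var(Y) = 25·39.5 = 987.5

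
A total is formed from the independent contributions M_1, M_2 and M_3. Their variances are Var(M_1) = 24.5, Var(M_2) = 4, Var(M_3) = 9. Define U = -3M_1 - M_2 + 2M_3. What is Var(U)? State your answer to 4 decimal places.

260.5000

By independence, Var(U) = (-3)²Var(M_1) + (-1)²Var(M_2) + (2)²Var(M_3)
= (-3)²·24.5 + (-1)²·4 + (2)²·9 = 260.5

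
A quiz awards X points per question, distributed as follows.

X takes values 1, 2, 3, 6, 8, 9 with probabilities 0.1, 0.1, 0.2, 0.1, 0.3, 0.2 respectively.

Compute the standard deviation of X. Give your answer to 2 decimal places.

E[X] = (1)(0.1) + (2)(0.1) + (3)(0.2) + (6)(0.1) + (8)(0.3) + (9)(0.2) = 5.7
E[X²] = (1)²(0.1) + (2)²(0.1) + (3)²(0.2) + (6)²(0.1) + (8)²(0.3) + (9)²(0.2) = 41.3
Var(X) = E[X²] − (E[X])² = 41.3 − (5.7)² = 8.81
σ(X) = √8.81 ≈ 2.97

2.97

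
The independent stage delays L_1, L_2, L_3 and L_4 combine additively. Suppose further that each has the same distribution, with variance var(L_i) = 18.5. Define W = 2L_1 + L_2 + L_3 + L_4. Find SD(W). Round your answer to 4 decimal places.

11.3798

By independence, var(W) = (2)²var(L_1) + (1)²var(L_2) + (1)²var(L_3) + (1)²var(L_4)
= (2)²·18.5 + (1)²·18.5 + (1)²·18.5 + (1)²·18.5 = 129.5
SD(W) = √129.5 ≈ 11.3798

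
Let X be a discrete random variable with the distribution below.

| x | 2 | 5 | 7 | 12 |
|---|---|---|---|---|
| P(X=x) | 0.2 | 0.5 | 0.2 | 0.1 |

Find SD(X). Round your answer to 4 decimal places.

E[X] = (2)(0.2) + (5)(0.5) + (7)(0.2) + (12)(0.1) = 5.5
E[X²] = (2)²(0.2) + (5)²(0.5) + (7)²(0.2) + (12)²(0.1) = 37.5
var(X) = E[X²] − (E[X])² = 37.5 − (5.5)² = 7.25
SD(X) = √7.25 ≈ 2.6926

2.6926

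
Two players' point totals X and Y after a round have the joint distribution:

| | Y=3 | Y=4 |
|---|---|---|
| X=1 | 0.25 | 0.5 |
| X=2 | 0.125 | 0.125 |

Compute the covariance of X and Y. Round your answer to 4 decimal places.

E[X] = 1.25,  E[Y] = 3.625
E[XY] = 4.5
cov(X,Y) = E[XY] − E[X]E[Y] = 4.5 − (1.25)(3.625) = -0.03125

-0.0313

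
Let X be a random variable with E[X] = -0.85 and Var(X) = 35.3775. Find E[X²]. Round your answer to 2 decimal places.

36.10

E[X²] = Var(X) + (E[X])² = 35.3775 + (-0.85)² = 36.1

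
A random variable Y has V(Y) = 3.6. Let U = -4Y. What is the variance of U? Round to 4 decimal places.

57.6000

V(-4Y) = (-4)²·V(Y) = 16·3.6 = 57.6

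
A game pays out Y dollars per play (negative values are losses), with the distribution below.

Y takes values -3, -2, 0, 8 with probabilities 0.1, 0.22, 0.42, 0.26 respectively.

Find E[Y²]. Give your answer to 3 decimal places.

E[Y²] = (-3)²(0.1) + (-2)²(0.22) + (0)²(0.42) + (8)²(0.26) = 18.42

18.420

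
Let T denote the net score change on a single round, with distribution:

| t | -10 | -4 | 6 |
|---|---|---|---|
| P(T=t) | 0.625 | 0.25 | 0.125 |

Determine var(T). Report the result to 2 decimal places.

28.75

E[T] = (-10)(0.625) + (-4)(0.25) + (6)(0.125) = -6.5
E[T²] = (-10)²(0.625) + (-4)²(0.25) + (6)²(0.125) = 71
var(T) = E[T²] − (E[T])² = 71 − (-6.5)² = 28.75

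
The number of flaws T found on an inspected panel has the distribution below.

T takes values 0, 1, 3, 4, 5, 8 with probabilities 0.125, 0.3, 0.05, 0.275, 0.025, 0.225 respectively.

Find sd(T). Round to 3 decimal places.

2.846

E[T] = (0)(0.125) + (1)(0.3) + (3)(0.05) + (4)(0.275) + (5)(0.025) + (8)(0.225) = 3.475
E[T²] = (0)²(0.125) + (1)²(0.3) + (3)²(0.05) + (4)²(0.275) + (5)²(0.025) + (8)²(0.225) = 20.175
V(T) = E[T²] − (E[T])² = 20.175 − (3.475)² = 8.099375
sd(T) = √8.099375 ≈ 2.846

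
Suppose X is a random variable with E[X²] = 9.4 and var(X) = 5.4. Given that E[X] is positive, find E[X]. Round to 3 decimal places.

(E[X])² = E[X²] − var(X) = 9.4 − 5.4 = 4
E[X] = √4 = 2

2.000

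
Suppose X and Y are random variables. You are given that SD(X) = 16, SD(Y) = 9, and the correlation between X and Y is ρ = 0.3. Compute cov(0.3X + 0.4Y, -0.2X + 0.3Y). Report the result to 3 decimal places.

Var(X) = (16)² = 256;  Var(Y) = (9)² = 81
cov(X,Y) = ρ·SD(X)·SD(Y) = 0.3·16·9 = 43.2
cov(0.3X + 0.4Y, -0.2X + 0.3Y) = (0.3)(-0.2)Var(X) + (0.4)(0.3)Var(Y) + [(0.3)(0.3) + (0.4)(-0.2)]cov(X,Y)
= -0.06·256 + 0.12·81 + 0.01·43.2 = -5.208

-5.208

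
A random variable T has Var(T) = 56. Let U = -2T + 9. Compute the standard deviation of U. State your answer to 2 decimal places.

14.97

Var(-2T + 9) = (-2)²·56 = 224
SD(U) = √224 ≈ 14.97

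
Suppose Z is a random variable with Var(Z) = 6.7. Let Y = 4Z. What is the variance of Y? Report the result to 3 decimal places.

Var(4Z) = (4)²·Var(Z) = 16·6.7 = 107.2

107.200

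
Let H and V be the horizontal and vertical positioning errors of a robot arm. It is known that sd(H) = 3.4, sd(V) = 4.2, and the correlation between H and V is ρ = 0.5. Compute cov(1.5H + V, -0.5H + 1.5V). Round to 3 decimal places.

Var(H) = (3.4)² = 11.56;  Var(V) = (4.2)² = 17.64
cov(H,V) = ρ·sd(H)·sd(V) = 0.5·3.4·4.2 = 7.14
cov(1.5H + V, -0.5H + 1.5V) = (1.5)(-0.5)Var(H) + (1)(1.5)Var(V) + [(1.5)(1.5) + (1)(-0.5)]cov(H,V)
= -0.75·11.56 + 1.5·17.64 + 1.75·7.14 = 30.285

30.285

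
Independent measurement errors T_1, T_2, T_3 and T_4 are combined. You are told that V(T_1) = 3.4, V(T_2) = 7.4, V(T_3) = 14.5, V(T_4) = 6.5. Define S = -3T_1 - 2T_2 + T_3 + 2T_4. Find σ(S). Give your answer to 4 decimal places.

10.0349

By independence, V(S) = (-3)²V(T_1) + (-2)²V(T_2) + (1)²V(T_3) + (2)²V(T_4)
= (-3)²·3.4 + (-2)²·7.4 + (1)²·14.5 + (2)²·6.5 = 100.7
σ(S) = √100.7 ≈ 10.0349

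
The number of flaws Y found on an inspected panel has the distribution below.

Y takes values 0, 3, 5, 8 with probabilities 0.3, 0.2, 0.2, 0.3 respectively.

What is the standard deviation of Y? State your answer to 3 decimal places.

E[Y] = (0)(0.3) + (3)(0.2) + (5)(0.2) + (8)(0.3) = 4
E[Y²] = (0)²(0.3) + (3)²(0.2) + (5)²(0.2) + (8)²(0.3) = 26
V(Y) = E[Y²] − (E[Y])² = 26 − (4)² = 10
σ(Y) = √10 ≈ 3.162

3.162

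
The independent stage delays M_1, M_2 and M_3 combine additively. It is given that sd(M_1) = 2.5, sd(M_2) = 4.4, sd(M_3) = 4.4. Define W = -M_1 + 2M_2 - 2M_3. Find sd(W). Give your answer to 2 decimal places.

12.69

var(M_1) = 6.25, var(M_2) = 19.36, var(M_3) = 19.36
By independence, var(W) = (-1)²var(M_1) + (2)²var(M_2) + (-2)²var(M_3)
= (-1)²·6.25 + (2)²·19.36 + (-2)²·19.36 = 161.13
sd(W) = √161.13 ≈ 12.69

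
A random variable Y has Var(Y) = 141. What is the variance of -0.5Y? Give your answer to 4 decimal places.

Var(-0.5Y) = (-0.5)²·Var(Y) = 0.25·141 = 35.25

35.2500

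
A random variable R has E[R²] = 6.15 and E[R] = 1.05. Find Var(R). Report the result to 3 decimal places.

5.048

Var(R) = 6.15 − (1.05)² = 5.0475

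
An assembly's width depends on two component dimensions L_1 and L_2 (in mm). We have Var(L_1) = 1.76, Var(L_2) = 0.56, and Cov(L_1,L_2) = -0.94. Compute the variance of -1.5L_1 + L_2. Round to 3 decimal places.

Var(-1.5L_1 + L_2) = (-1.5)²·Var(L_1) + (1)²·Var(L_2) + 2·(-1.5)·(1)·Cov(L_1,L_2)
= 2.25·1.76 + 1·0.56 + -3·-0.94 = 7.34

7.340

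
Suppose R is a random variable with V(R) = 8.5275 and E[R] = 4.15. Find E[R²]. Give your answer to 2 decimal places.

25.75

E[R²] = V(R) + (E[R])² = 8.5275 + (4.15)² = 25.75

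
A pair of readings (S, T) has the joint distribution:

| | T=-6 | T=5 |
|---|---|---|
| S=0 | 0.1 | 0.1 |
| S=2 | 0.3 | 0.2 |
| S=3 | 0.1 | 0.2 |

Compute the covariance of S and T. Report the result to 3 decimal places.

0.550

E[S] = 1.9,  E[T] = -0.5
E[ST] = -0.4
Cov(S,T) = E[ST] − E[S]E[T] = -0.4 − (1.9)(-0.5) = 0.55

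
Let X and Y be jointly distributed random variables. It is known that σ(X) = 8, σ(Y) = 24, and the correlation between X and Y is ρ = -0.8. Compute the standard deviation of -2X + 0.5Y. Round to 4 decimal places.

var(X) = (8)² = 64;  var(Y) = (24)² = 576
cov(X,Y) = ρ·σ(X)·σ(Y) = -0.8·8·24 = -153.6
var(-2X + 0.5Y) = (-2)²·var(X) + (0.5)²·var(Y) + 2·(-2)·(0.5)·cov(X,Y)
= 4·64 + 0.25·576 + -2·-153.6 = 707.2
σ(-2X + 0.5Y) = √707.2 ≈ 26.5932

26.5932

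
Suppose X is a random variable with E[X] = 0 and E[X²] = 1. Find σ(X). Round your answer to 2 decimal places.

Var(X) = 1 − (0)² = 1
σ(X) = √1 ≈ 1.00

1.00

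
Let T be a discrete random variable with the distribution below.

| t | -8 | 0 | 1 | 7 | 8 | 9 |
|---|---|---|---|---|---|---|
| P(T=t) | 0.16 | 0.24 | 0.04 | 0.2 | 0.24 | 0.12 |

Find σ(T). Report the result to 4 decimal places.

E[T] = (-8)(0.16) + (0)(0.24) + (1)(0.04) + (7)(0.2) + (8)(0.24) + (9)(0.12) = 3.16
E[T²] = (-8)²(0.16) + (0)²(0.24) + (1)²(0.04) + (7)²(0.2) + (8)²(0.24) + (9)²(0.12) = 45.16
V(T) = E[T²] − (E[T])² = 45.16 − (3.16)² = 35.1744
σ(T) = √35.1744 ≈ 5.9308

5.9308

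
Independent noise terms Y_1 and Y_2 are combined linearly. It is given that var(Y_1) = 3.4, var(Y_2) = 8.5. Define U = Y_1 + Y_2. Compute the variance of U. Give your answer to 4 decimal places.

By independence, var(U) = (1)²var(Y_1) + (1)²var(Y_2)
= (1)²·3.4 + (1)²·8.5 = 11.9

11.9000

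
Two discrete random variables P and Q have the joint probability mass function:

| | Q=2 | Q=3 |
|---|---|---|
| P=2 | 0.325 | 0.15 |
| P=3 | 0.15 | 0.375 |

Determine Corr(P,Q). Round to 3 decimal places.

E[P] = 2.525,  E[Q] = 2.525
E[PQ] = 6.475
Cov(P,Q) = E[PQ] − E[P]E[Q] = 6.475 − (2.525)(2.525) = 0.099375
V(P) = 0.249375,  V(Q) = 0.249375
ρ = 0.099375 / √(0.249375·0.249375) ≈ 0.398

0.398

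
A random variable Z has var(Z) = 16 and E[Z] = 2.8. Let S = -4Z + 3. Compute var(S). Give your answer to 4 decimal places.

256.0000

var(-4Z + 3) = (-4)²·var(Z) = 16·16 = 256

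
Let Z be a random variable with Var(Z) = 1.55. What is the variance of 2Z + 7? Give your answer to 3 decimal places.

Var(2Z + 7) = (2)²·Var(Z) = 4·1.55 = 6.2

6.200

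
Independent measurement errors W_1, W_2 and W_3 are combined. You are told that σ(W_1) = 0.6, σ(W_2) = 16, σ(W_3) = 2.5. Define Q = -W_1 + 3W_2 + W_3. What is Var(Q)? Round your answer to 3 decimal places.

Var(W_1) = 0.36, Var(W_2) = 256, Var(W_3) = 6.25
By independence, Var(Q) = (-1)²Var(W_1) + (3)²Var(W_2) + (1)²Var(W_3)
= (-1)²·0.36 + (3)²·256 + (1)²·6.25 = 2310.61

2310.610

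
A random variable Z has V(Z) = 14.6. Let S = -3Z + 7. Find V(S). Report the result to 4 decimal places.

V(-3Z + 7) = (-3)²·V(Z) = 9·14.6 = 131.4

131.4000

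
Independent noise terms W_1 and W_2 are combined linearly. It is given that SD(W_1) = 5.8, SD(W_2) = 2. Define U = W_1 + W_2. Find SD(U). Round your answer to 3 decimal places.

6.135

Var(W_1) = 33.64, Var(W_2) = 4
By independence, Var(U) = (1)²Var(W_1) + (1)²Var(W_2)
= (1)²·33.64 + (1)²·4 = 37.64
SD(U) = √37.64 ≈ 6.135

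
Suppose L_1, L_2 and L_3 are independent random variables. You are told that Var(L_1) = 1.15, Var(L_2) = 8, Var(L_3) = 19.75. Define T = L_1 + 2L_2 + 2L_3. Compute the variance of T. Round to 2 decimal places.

112.15

By independence, Var(T) = (1)²Var(L_1) + (2)²Var(L_2) + (2)²Var(L_3)
= (1)²·1.15 + (2)²·8 + (2)²·19.75 = 112.15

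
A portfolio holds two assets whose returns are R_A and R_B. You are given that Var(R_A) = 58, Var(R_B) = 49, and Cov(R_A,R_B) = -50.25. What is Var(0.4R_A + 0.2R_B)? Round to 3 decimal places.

3.200

Var(0.4R_A + 0.2R_B) = (0.4)²·Var(R_A) + (0.2)²·Var(R_B) + 2·(0.4)·(0.2)·Cov(R_A,R_B)
= 0.16·58 + 0.04·49 + 0.16·-50.25 = 3.2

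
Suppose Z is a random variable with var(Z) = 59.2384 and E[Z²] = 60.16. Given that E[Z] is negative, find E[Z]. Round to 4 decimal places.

-0.9600

(E[Z])² = E[Z²] − var(Z) = 60.16 − 59.2384 = 0.9216
E[Z] = −√0.9216 = -0.96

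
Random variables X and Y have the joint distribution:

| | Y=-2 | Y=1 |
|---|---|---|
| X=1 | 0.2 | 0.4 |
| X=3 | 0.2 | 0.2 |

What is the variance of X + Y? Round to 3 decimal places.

E[X] = 1.8,  E[Y] = -0.2,  E[XY] = -0.6
var(X) = 4.2 − (1.8)² = 0.96;  var(Y) = 2.2 − (-0.2)² = 2.16
cov(X,Y) = -0.6 − (1.8)(-0.2) = -0.24
var(X + Y) = (1)²·0.96 + (1)²·2.16 + 2·(1)·(1)·-0.24 = 2.64

2.640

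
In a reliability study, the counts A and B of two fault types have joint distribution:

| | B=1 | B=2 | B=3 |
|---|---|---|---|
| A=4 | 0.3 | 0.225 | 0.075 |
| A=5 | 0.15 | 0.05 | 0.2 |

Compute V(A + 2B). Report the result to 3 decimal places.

E[A] = 4.4,  E[B] = 1.825,  E[AB] = 8.15
V(A) = 19.6 − (4.4)² = 0.24;  V(B) = 4.025 − (1.825)² = 0.694375
cov(A,B) = 8.15 − (4.4)(1.825) = 0.12
V(A + 2B) = (1)²·0.24 + (2)²·0.694375 + 2·(1)·(2)·0.12 = 3.4975

3.498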